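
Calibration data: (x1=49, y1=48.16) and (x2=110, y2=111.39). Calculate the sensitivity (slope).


slope = (y2 - y1) / (x2 - x1)
= (111.39 - 48.16) / (110 - 49)
= 63.2300 / 61
= 1.0366

1.0366


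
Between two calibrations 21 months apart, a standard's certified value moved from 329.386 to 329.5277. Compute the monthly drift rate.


rate = (v2 - v1) / months
= (329.5277 - 329.386) / 21
= 0.1417 / 21
= 0.0067

0.0067


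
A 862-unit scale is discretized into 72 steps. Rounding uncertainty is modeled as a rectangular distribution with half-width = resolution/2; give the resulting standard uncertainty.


resolution = range / divisions
resolution = 862 / 72 = 11.972222
u_res = resolution / (2*sqrt(3))
u_res = 11.972222 / 3.4641016
u_res = 3.4561

3.4561


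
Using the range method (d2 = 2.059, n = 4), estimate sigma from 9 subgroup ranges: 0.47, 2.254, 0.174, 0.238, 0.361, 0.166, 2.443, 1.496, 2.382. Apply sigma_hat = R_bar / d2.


R_bar = (0.47 + 2.254 + 0.174 + 0.238 + 0.361 + 0.166 + 2.443 + 1.496 + 2.382) / 9
R_bar = 9.984 / 9 = 1.1093333
sigma_hat = R_bar / d2 = 1.1093333 / 2.059 = 0.5388

0.5388


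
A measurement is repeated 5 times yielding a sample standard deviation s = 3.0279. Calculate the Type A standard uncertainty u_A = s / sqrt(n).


u_A = s / sqrt(n)
u_A = 3.0279 / sqrt(5)
u_A = 3.0279 / 2.236068
u_A = 1.3541

1.3541


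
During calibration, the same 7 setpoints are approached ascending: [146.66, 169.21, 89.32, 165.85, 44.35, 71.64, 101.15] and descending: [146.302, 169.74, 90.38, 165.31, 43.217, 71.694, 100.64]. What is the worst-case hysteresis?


|146.66 - 146.302| = 0.3580
|169.21 - 169.74| = 0.5300
|89.32 - 90.38| = 1.0600
|165.85 - 165.31| = 0.5400
|44.35 - 43.217| = 1.1330
|71.64 - 71.694| = 0.0540
|101.15 - 100.64| = 0.5100
hysteresis = max(diffs) = 1.1330

1.1330


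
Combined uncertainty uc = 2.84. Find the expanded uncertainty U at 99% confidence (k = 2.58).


U = k * uc
U = 2.58 * 2.84
U = 7.3272

7.3272


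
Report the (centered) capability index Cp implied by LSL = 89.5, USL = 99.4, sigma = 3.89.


Cp = (USL - LSL) / (6 * sigma)
= (99.4 - 89.5) / (6 * 3.89)
= 9.9000 / 23.3400
= 0.4242

0.4242


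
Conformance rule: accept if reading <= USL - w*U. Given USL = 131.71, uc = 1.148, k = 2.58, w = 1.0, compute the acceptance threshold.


U = k * uc = 2.58 * 1.148 = 2.96184
guard band g = w * U = 1.0 * 2.96184 = 2.96184
AL = USL - g = 131.71 - 2.96184
AL = 128.7482

128.7482


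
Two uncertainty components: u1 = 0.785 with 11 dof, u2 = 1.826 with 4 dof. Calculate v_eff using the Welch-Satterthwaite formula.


uc = sqrt(u1^2 + u2^2) = sqrt(0.785^2 + 1.826^2) = 1.9875867
v_eff = uc^4 / (u1^4/v1 + u2^4/v2)
= 1.9875867^4 / (0.785^4/11 + 1.826^4/4)
= 15.606457 / 2.8138703
v_eff = 5.5463

5.5463


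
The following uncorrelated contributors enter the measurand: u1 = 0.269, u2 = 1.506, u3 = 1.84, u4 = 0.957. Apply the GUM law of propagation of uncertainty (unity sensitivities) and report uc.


uc = sqrt(0.269^2 + 1.506^2 + 1.84^2 + 0.957^2)
uc = sqrt(6.641846)
uc = 2.5772

2.5772


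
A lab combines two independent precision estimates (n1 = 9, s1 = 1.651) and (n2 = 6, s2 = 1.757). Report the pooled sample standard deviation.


s_p = sqrt(((n1-1)*s1^2 + (n2-1)*s2^2) / (n1+n2-2))
numerator = (9-1)*1.651^2 + (6-1)*1.757^2 = 21.806408 + 15.435245 = 37.241653
denominator = 9 + 6 - 2 = 13
s_p^2 = 37.241653 / 13 = 2.8647425
s_p = sqrt(2.8647425) = 1.6926

1.6926


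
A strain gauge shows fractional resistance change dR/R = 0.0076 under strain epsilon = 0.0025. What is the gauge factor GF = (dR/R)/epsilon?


GF = (dR/R) / epsilon
= 0.0076 / 0.0025
= 3.0400

3.0400


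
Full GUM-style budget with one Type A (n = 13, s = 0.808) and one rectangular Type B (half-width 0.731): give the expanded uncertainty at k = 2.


u_A = s / sqrt(n) = 0.808 / sqrt(13) = 0.22409888
u_B = half_width / sqrt(3) = 0.731 / sqrt(3) = 0.42204305
uc = sqrt(u_A^2 + u_B^2) = sqrt(0.22409888^2 + 0.42204305^2) = 0.47785002
U = k * uc = 2 * 0.47785002
U = 0.9557

0.9557


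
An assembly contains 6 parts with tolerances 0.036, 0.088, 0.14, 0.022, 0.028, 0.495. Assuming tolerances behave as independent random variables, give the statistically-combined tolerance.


RSS = sqrt(0.036^2 + 0.088^2 + 0.14^2 + 0.022^2 + 0.028^2 + 0.495^2)
= sqrt(0.274933)
= 0.5243

0.5243


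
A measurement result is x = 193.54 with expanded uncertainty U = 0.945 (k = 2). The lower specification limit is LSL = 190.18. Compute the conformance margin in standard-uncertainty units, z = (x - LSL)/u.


u = U / k = 0.945 / 2 = 0.4725
margin = |LSL - x| = |190.18 - 193.54| = 3.36
z = margin / u = 3.36 / 0.4725
z = 7.1111

7.1111


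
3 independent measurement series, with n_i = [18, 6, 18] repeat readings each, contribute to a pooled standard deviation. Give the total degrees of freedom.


nu = sum_i (n_i - 1)
nu = ((18 - 1) + (6 - 1) + (18 - 1))
nu = 17 + 5 + 17
nu = 39

39


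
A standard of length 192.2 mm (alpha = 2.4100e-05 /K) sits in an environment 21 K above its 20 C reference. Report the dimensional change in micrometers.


dL = L * alpha * dT
= 192.2 * 2.4100e-05 * 21
= 0.0972724 mm
dL_um = 0.0972724 * 1000 = 97.2724 um

97.2724


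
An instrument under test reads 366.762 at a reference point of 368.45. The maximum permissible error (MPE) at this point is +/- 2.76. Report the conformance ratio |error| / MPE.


e = indication - reference = 366.762 - 368.45 = -1.6880
|e| = 1.6880
ratio = |e| / MPE = 1.6880 / 2.76
ratio = 0.6116

0.6116


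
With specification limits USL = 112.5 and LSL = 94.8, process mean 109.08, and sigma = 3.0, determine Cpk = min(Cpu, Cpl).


Cpu = (USL - mean) / (3*sigma) = (112.5 - 109.08) / (3*3.0) = 0.3800
Cpl = (mean - LSL) / (3*sigma) = (109.08 - 94.8) / (3*3.0) = 1.5867
Cpk = min(Cpu, Cpl) = 0.3800

0.3800


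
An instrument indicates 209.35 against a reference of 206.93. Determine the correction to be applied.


Correction = standard - reading
= 206.93 - 209.35
= -2.4200

-2.4200


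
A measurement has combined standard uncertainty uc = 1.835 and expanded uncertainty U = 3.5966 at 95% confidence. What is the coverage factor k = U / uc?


k = U / uc
k = 3.5966 / 1.835
k = 1.96

1.96


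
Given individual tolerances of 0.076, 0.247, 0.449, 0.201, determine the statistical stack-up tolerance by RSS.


RSS = sqrt(0.076^2 + 0.247^2 + 0.449^2 + 0.201^2)
= sqrt(0.308787)
= 0.5557

0.5557


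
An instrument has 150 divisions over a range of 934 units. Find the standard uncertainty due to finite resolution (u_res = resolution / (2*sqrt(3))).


resolution = range / divisions
resolution = 934 / 150 = 6.2266667
u_res = resolution / (2*sqrt(3))
u_res = 6.2266667 / 3.4641016
u_res = 1.7975

1.7975


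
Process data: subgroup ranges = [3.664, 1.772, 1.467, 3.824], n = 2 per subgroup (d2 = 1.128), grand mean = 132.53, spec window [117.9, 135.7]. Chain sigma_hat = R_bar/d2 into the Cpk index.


R_bar = (3.664 + 1.772 + 1.467 + 3.824) / 4 = 2.68175
sigma = R_bar / d2 = 2.68175 / 1.128 = 2.3774379
Cp = (USL - LSL)/(6*sigma) = (135.7 - 117.9)/(6*2.3774379) = 1.2478
Cpu = (135.7 - 132.53)/(3*2.3774379) = 0.4445
Cpl = (132.53 - 117.9)/(3*2.3774379) = 2.0512
Cpk = min(Cpu, Cpl) = 0.4445

0.4445


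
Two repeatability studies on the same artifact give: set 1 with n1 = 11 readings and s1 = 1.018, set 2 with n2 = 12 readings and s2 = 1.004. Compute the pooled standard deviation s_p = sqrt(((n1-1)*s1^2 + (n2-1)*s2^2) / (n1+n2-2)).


s_p = sqrt(((n1-1)*s1^2 + (n2-1)*s2^2) / (n1+n2-2))
numerator = (11-1)*1.018^2 + (12-1)*1.004^2 = 10.36324 + 11.088176 = 21.451416
denominator = 11 + 12 - 2 = 21
s_p^2 = 21.451416 / 21 = 1.021496
s_p = sqrt(1.021496) = 1.0107

1.0107


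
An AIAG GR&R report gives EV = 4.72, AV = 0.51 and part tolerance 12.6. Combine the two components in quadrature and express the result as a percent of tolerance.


GRR = sqrt(EV^2 + AV^2) = sqrt(4.72^2 + 0.51^2) = 4.747473
%GRR = GRR / tol * 100 = 4.747473 / 12.6 * 100
%GRR = 37.6784

37.6784


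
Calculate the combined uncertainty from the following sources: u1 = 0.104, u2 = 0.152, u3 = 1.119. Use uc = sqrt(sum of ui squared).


uc = sqrt(0.104^2 + 0.152^2 + 1.119^2)
uc = sqrt(1.286081)
uc = 1.1341

1.1341


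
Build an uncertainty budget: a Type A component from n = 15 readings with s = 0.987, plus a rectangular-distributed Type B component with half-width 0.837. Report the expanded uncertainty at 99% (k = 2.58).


u_A = s / sqrt(n) = 0.987 / sqrt(15) = 0.2548423
u_B = half_width / sqrt(3) = 0.837 / sqrt(3) = 0.48324218
uc = sqrt(u_A^2 + u_B^2) = sqrt(0.2548423^2 + 0.48324218^2) = 0.54632189
U = k * uc = 2.58 * 0.54632189
U = 1.4095

1.4095


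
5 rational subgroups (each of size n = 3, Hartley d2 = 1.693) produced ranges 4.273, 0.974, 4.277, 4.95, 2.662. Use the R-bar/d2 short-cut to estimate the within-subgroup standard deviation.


R_bar = (4.273 + 0.974 + 4.277 + 4.95 + 2.662) / 5
R_bar = 17.136 / 5 = 3.4272
sigma_hat = R_bar / d2 = 3.4272 / 1.693 = 2.0243

2.0243


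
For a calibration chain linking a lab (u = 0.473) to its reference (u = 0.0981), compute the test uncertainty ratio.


TUR = u_lab / u_ref
= 0.473 / 0.0981
= 4.8216

4.8216


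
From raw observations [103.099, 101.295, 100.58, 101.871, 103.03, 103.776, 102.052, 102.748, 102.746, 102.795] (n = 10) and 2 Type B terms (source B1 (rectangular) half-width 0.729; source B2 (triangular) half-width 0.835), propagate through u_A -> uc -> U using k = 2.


mean = (103.099 + 101.295 + 100.58 + 101.871 + 103.03 + 103.776 + 102.052 + 102.748 + 102.746 + 102.795) / 10 = 102.3992
s = sqrt(sum((x - mean)^2)/(n-1)) = 0.94927373
u_A = s / sqrt(n) = 0.94927373 / sqrt(10) = 0.30018671
u_B1 = 0.729 / sqrt(3) = 0.42088835
u_B2 = 0.835 / sqrt(6) = 0.34088732
uc = sqrt(0.30018671^2 + 0.42088835^2 + 0.34088732^2) = 0.61924408
U = k * uc = 2 * 0.61924408
U = 1.2385

1.2385


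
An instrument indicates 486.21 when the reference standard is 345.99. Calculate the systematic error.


Systematic error = measured - true
= 486.21 - 345.99
= 140.2200

140.2200


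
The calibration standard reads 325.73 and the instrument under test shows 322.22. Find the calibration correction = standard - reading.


Correction = standard - reading
= 325.73 - 322.22
= 3.5100

3.5100


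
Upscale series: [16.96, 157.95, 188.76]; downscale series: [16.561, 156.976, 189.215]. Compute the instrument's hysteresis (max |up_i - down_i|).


|16.96 - 16.561| = 0.3990
|157.95 - 156.976| = 0.9740
|188.76 - 189.215| = 0.4550
hysteresis = max(diffs) = 0.9740

0.9740


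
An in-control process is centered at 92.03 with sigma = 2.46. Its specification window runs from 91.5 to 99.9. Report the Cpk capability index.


Cpu = (USL - mean) / (3*sigma) = (99.9 - 92.03) / (3*2.46) = 1.0664
Cpl = (mean - LSL) / (3*sigma) = (92.03 - 91.5) / (3*2.46) = 0.0718
Cpk = min(Cpu, Cpl) = 0.0718

0.0718


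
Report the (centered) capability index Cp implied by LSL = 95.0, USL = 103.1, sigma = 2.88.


Cp = (USL - LSL) / (6 * sigma)
= (103.1 - 95.0) / (6 * 2.88)
= 8.1000 / 17.2800
= 0.4687

0.4687


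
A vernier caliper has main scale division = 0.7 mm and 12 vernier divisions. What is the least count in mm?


LC = MSD / n_div
= 0.7 / 12
= 0.0583

0.0583


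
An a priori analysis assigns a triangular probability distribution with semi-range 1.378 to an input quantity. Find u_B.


u_B = half_width / sqrt(6)
u_B = 1.378 / 2.4494897
u_B = 0.5626

0.5626


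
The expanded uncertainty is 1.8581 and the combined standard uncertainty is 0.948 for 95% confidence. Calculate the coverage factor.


k = U / uc
k = 1.8581 / 0.948
k = 1.96

1.96


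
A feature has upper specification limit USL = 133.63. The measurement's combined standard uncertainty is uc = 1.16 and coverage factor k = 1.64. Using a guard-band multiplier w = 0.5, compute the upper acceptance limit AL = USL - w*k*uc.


U = k * uc = 1.64 * 1.16 = 1.9024
guard band g = w * U = 0.5 * 1.9024 = 0.9512
AL = USL - g = 133.63 - 0.9512
AL = 132.6788

132.6788


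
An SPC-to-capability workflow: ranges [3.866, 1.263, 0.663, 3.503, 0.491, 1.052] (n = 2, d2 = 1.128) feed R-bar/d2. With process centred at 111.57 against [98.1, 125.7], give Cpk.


R_bar = (3.866 + 1.263 + 0.663 + 3.503 + 0.491 + 1.052) / 6 = 1.8063333
sigma = R_bar / d2 = 1.8063333 / 1.128 = 1.6013593
Cp = (USL - LSL)/(6*sigma) = (125.7 - 98.1)/(6*1.6013593) = 2.8726
Cpu = (125.7 - 111.57)/(3*1.6013593) = 2.9413
Cpl = (111.57 - 98.1)/(3*1.6013593) = 2.8039
Cpk = min(Cpu, Cpl) = 2.8039

2.8039


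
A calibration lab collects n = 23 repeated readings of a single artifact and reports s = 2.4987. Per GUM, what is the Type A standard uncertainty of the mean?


u_A = s / sqrt(n)
u_A = 2.4987 / sqrt(23)
u_A = 2.4987 / 4.7958315
u_A = 0.5210

0.5210


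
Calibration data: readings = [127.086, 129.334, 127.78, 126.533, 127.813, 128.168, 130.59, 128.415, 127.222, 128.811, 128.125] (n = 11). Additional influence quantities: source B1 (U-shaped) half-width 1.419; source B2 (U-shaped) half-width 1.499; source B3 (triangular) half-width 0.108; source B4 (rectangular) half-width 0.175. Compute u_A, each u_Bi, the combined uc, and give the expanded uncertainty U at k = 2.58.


mean = (127.086 + 129.334 + 127.78 + 126.533 + 127.813 + 128.168 + 130.59 + 128.415 + 127.222 + 128.811 + 128.125) / 11 = 128.1706364
s = sqrt(sum((x - mean)^2)/(n-1)) = 1.1277103
u_A = s / sqrt(n) = 1.1277103 / sqrt(11) = 0.34001745
u_B1 = 1.419 / sqrt(2) = 1.0033845
u_B2 = 1.499 / sqrt(2) = 1.0599531
u_B3 = 0.108 / sqrt(6) = 0.044090815
u_B4 = 0.175 / sqrt(3) = 0.1010363
uc = sqrt(0.34001745^2 + 1.0033845^2 + 1.0599531^2 + 0.044090815^2 + 0.1010363^2) = 1.5026794
U = k * uc = 2.58 * 1.5026794
U = 3.8769

3.8769


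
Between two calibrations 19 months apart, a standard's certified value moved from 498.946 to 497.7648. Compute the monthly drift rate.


rate = (v2 - v1) / months
= (497.7648 - 498.946) / 19
= -1.1812 / 19
= -0.0622

-0.0622


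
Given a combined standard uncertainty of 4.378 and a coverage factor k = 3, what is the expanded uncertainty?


U = k * uc
U = 3 * 4.378
U = 13.1340

13.1340


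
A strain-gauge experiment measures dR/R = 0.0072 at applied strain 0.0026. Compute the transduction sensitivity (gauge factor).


GF = (dR/R) / epsilon
= 0.0072 / 0.0026
= 2.7692

2.7692


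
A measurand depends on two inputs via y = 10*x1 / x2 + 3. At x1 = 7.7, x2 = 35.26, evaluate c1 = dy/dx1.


y = 10*x1 / x2 + 3
dy/dx1 = 10/x2
Evaluate at x2 = 35.26: c1 = 10 / 35.26
c1 = 0.2836

0.2836


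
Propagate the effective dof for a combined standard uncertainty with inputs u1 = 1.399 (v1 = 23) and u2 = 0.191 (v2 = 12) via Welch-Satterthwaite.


uc = sqrt(u1^2 + u2^2) = sqrt(1.399^2 + 0.191^2) = 1.411978
v_eff = uc^4 / (u1^4/v1 + u2^4/v2)
= 1.411978^4 / (1.399^4/23 + 0.191^4/12)
= 3.9747674 / 0.16666029
v_eff = 23.8495

23.8495


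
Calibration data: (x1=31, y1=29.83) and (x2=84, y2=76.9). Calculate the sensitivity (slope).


slope = (y2 - y1) / (x2 - x1)
= (76.9 - 29.83) / (84 - 31)
= 47.0700 / 53
= 0.8881

0.8881


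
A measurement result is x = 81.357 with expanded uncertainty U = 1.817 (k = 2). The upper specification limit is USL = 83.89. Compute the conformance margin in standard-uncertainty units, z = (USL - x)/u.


u = U / k = 1.817 / 2 = 0.9085
margin = |USL - x| = |83.89 - 81.357| = 2.533
z = margin / u = 2.533 / 0.9085
z = 2.7881

2.7881


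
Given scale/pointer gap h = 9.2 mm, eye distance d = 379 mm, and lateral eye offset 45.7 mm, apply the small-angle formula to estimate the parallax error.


error = h * offset / d
= 9.2 * 45.7 / 379
= 1.1093

1.1093


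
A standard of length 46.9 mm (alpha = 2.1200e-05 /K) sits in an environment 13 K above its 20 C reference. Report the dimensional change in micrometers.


dL = L * alpha * dT
= 46.9 * 2.1200e-05 * 13
= 0.0129256 mm
dL_um = 0.0129256 * 1000 = 12.9256 um

12.9256


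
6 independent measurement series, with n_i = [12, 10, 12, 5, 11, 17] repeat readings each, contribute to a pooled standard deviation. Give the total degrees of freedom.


nu = sum_i (n_i - 1)
nu = ((12 - 1) + (10 - 1) + (12 - 1) + (5 - 1) + (11 - 1) + (17 - 1))
nu = 11 + 9 + 11 + 4 + 10 + 16
nu = 61

61


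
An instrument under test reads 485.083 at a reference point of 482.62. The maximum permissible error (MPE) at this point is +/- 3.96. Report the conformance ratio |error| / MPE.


e = indication - reference = 485.083 - 482.62 = 2.4630
|e| = 2.4630
ratio = |e| / MPE = 2.4630 / 3.96
ratio = 0.6220

0.6220


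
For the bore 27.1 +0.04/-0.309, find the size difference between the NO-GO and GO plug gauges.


GO = nominal - lower_tol (smallest hole = maximum material condition)
GO = 27.1 - 0.309 = 26.791
NO-GO = nominal + upper_tol (largest hole = least material condition)
NO-GO = 27.1 + 0.04 = 27.14
spread = NO-GO - GO = 27.14 - 26.791 = 0.3490

0.3490


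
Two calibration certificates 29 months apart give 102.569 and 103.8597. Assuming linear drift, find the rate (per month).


rate = (v2 - v1) / months
= (103.8597 - 102.569) / 29
= 1.2907 / 29
= 0.0445

0.0445


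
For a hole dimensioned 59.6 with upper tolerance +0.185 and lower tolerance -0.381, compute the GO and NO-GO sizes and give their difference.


GO = nominal - lower_tol (smallest hole = maximum material condition)
GO = 59.6 - 0.381 = 59.219
NO-GO = nominal + upper_tol (largest hole = least material condition)
NO-GO = 59.6 + 0.185 = 59.785
spread = NO-GO - GO = 59.785 - 59.219 = 0.5660

0.5660


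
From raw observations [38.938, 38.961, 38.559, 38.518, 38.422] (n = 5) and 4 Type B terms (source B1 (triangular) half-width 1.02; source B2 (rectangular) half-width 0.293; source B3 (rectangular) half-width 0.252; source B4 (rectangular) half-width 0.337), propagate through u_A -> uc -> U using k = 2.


mean = (38.938 + 38.961 + 38.559 + 38.518 + 38.422) / 5 = 38.6796
s = sqrt(sum((x - mean)^2)/(n-1)) = 0.25148221
u_A = s / sqrt(n) = 0.25148221 / sqrt(5) = 0.11246626
u_B1 = 1.02 / sqrt(6) = 0.41641326
u_B2 = 0.293 / sqrt(3) = 0.16916363
u_B3 = 0.252 / sqrt(3) = 0.14549227
u_B4 = 0.337 / sqrt(3) = 0.19456704
uc = sqrt(0.11246626^2 + 0.41641326^2 + 0.16916363^2 + 0.14549227^2 + 0.19456704^2) = 0.52315326
U = k * uc = 2 * 0.52315326
U = 1.0463

1.0463


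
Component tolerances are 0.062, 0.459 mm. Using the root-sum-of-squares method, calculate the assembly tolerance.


RSS = sqrt(0.062^2 + 0.459^2)
= sqrt(0.214525)
= 0.4632

0.4632


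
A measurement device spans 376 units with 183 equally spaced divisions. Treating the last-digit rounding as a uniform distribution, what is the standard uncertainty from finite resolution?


resolution = range / divisions
resolution = 376 / 183 = 2.0546448
u_res = resolution / (2*sqrt(3))
u_res = 2.0546448 / 3.4641016
u_res = 0.5931

0.5931


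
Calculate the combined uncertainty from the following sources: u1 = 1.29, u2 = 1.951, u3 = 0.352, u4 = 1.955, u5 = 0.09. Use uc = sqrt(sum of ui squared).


uc = sqrt(1.29^2 + 1.951^2 + 0.352^2 + 1.955^2 + 0.09^2)
uc = sqrt(9.42453)
uc = 3.0699

3.0699


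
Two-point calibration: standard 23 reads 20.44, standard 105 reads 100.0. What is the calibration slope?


slope = (y2 - y1) / (x2 - x1)
= (100.0 - 20.44) / (105 - 23)
= 79.5600 / 82
= 0.9702

0.9702


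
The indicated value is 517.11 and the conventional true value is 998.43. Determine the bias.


Systematic error = measured - true
= 517.11 - 998.43
= -481.3200

-481.3200


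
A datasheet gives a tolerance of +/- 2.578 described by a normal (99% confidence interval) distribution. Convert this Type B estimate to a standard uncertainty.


u_B = half_width / 2.576
u_B = 2.578 / 2.576
u_B = 1.0008

1.0008


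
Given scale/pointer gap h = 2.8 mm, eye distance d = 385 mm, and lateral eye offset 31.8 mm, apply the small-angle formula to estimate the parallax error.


error = h * offset / d
= 2.8 * 31.8 / 385
= 0.2313

0.2313


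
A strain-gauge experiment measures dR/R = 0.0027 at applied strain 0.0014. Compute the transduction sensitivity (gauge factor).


GF = (dR/R) / epsilon
= 0.0027 / 0.0014
= 1.9286

1.9286


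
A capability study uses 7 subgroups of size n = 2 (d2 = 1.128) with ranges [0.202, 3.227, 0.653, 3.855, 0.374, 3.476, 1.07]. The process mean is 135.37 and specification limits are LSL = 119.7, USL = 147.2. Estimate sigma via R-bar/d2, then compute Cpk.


R_bar = (0.202 + 3.227 + 0.653 + 3.855 + 0.374 + 3.476 + 1.07) / 7 = 1.8367143
sigma = R_bar / d2 = 1.8367143 / 1.128 = 1.6282928
Cp = (USL - LSL)/(6*sigma) = (147.2 - 119.7)/(6*1.6282928) = 2.8148
Cpu = (147.2 - 135.37)/(3*1.6282928) = 2.4218
Cpl = (135.37 - 119.7)/(3*1.6282928) = 3.2079
Cpk = min(Cpu, Cpl) = 2.4218

2.4218


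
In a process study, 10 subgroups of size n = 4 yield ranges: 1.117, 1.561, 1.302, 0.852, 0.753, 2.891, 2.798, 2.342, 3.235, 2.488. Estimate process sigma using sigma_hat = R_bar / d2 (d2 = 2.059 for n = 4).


R_bar = (1.117 + 1.561 + 1.302 + 0.852 + 0.753 + 2.891 + 2.798 + 2.342 + 3.235 + 2.488) / 10
R_bar = 19.339 / 10 = 1.9339
sigma_hat = R_bar / d2 = 1.9339 / 2.059 = 0.9392

0.9392


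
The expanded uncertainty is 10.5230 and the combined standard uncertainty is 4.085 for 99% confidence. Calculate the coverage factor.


k = U / uc
k = 10.5230 / 4.085
k = 2.576

2.576


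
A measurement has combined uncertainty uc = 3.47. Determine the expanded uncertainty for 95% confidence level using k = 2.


U = k * uc
U = 2 * 3.47
U = 6.9400

6.9400


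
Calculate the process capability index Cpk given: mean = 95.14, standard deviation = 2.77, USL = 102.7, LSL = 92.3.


Cpu = (USL - mean) / (3*sigma) = (102.7 - 95.14) / (3*2.77) = 0.9097
Cpl = (mean - LSL) / (3*sigma) = (95.14 - 92.3) / (3*2.77) = 0.3418
Cpk = min(Cpu, Cpl) = 0.3418

0.3418


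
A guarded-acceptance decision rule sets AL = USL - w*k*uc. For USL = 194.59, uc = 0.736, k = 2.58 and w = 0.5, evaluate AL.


U = k * uc = 2.58 * 0.736 = 1.89888
guard band g = w * U = 0.5 * 1.89888 = 0.94944
AL = USL - g = 194.59 - 0.94944
AL = 193.6406

193.6406


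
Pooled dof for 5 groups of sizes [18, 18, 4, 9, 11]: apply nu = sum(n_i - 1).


nu = sum_i (n_i - 1)
nu = ((18 - 1) + (18 - 1) + (4 - 1) + (9 - 1) + (11 - 1))
nu = 17 + 17 + 3 + 8 + 10
nu = 55

55


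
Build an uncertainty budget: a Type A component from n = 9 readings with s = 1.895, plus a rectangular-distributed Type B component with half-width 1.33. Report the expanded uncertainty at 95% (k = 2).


u_A = s / sqrt(n) = 1.895 / sqrt(9) = 0.63166667
u_B = half_width / sqrt(3) = 1.33 / sqrt(3) = 0.76787586
uc = sqrt(u_A^2 + u_B^2) = sqrt(0.63166667^2 + 0.76787586^2) = 0.99430182
U = k * uc = 2 * 0.99430182
U = 1.9886

1.9886


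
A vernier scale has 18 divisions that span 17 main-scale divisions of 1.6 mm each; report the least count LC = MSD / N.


LC = MSD / n_div
= 1.6 / 18
= 0.0889

0.0889


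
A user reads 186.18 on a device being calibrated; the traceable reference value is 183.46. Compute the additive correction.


Correction = standard - reading
= 183.46 - 186.18
= -2.7200

-2.7200


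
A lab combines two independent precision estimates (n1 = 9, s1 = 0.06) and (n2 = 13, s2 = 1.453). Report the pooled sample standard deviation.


s_p = sqrt(((n1-1)*s1^2 + (n2-1)*s2^2) / (n1+n2-2))
numerator = (9-1)*0.06^2 + (13-1)*1.453^2 = 0.0288 + 25.334508 = 25.363308
denominator = 9 + 13 - 2 = 20
s_p^2 = 25.363308 / 20 = 1.2681654
s_p = sqrt(1.2681654) = 1.1261

1.1261


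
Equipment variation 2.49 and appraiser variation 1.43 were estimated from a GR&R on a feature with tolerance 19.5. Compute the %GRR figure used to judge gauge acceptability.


GRR = sqrt(EV^2 + AV^2) = sqrt(2.49^2 + 1.43^2) = 2.8714108
%GRR = GRR / tol * 100 = 2.8714108 / 19.5 * 100
%GRR = 14.7252

14.7252


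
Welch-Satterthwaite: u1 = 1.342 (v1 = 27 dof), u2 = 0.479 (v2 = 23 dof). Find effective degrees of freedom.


uc = sqrt(u1^2 + u2^2) = sqrt(1.342^2 + 0.479^2) = 1.4249228
v_eff = uc^4 / (u1^4/v1 + u2^4/v2)
= 1.4249228^4 / (1.342^4/27 + 0.479^4/23)
= 4.1225444 / 0.1224174
v_eff = 33.6761

33.6761


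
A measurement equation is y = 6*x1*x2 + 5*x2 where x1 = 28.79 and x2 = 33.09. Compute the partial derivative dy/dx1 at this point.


y = 6*x1*x2 + 5*x2
dy/dx1 = 6*x2
Evaluate at x2 = 33.09: c1 = 6 * 33.09
c1 = 198.5400

198.5400


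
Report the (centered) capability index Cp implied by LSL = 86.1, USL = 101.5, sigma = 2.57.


Cp = (USL - LSL) / (6 * sigma)
= (101.5 - 86.1) / (6 * 2.57)
= 15.4000 / 15.4200
= 0.9987

0.9987


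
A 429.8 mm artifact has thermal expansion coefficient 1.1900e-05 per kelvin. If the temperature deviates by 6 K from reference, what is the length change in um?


dL = L * alpha * dT
= 429.8 * 1.1900e-05 * 6
= 0.0306877 mm
dL_um = 0.0306877 * 1000 = 30.6877 um

30.6877


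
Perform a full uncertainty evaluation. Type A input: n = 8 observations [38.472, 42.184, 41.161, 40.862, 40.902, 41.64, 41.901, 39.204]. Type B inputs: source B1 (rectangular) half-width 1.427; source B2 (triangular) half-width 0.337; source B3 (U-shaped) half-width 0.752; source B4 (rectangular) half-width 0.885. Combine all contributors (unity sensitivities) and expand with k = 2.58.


mean = (38.472 + 42.184 + 41.161 + 40.862 + 40.902 + 41.64 + 41.901 + 39.204) / 8 = 40.79075
s = sqrt(sum((x - mean)^2)/(n-1)) = 1.3062455
u_A = s / sqrt(n) = 1.3062455 / sqrt(8) = 0.46182753
u_B1 = 1.427 / sqrt(3) = 0.82387883
u_B2 = 0.337 / sqrt(6) = 0.13757967
u_B3 = 0.752 / sqrt(2) = 0.5317443
u_B4 = 0.885 / sqrt(3) = 0.51095499
uc = sqrt(0.46182753^2 + 0.82387883^2 + 0.13757967^2 + 0.5317443^2 + 0.51095499^2) = 1.2061576
U = k * uc = 2.58 * 1.2061576
U = 3.1119

3.1119


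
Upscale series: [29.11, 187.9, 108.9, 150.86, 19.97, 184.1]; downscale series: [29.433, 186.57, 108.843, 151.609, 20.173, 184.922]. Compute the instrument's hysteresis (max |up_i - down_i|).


|29.11 - 29.433| = 0.3230
|187.9 - 186.57| = 1.3300
|108.9 - 108.843| = 0.0570
|150.86 - 151.609| = 0.7490
|19.97 - 20.173| = 0.2030
|184.1 - 184.922| = 0.8220
hysteresis = max(diffs) = 1.3300

1.3300


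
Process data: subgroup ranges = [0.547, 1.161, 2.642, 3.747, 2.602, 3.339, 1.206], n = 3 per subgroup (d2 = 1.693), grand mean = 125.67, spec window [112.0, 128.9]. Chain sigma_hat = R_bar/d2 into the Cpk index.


R_bar = (0.547 + 1.161 + 2.642 + 3.747 + 2.602 + 3.339 + 1.206) / 7 = 2.1777143
sigma = R_bar / d2 = 2.1777143 / 1.693 = 1.286305
Cp = (USL - LSL)/(6*sigma) = (128.9 - 112.0)/(6*1.286305) = 2.1897
Cpu = (128.9 - 125.67)/(3*1.286305) = 0.8370
Cpl = (125.67 - 112.0)/(3*1.286305) = 3.5424
Cpk = min(Cpu, Cpl) = 0.8370

0.8370


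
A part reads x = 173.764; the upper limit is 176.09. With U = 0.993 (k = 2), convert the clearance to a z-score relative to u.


u = U / k = 0.993 / 2 = 0.4965
margin = |USL - x| = |176.09 - 173.764| = 2.326
z = margin / u = 2.326 / 0.4965
z = 4.6848

4.6848


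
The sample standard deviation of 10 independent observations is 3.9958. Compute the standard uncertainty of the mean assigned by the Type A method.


u_A = s / sqrt(n)
u_A = 3.9958 / sqrt(10)
u_A = 3.9958 / 3.1622777
u_A = 1.2636

1.2636


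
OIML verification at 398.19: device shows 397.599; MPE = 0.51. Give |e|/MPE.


e = indication - reference = 397.599 - 398.19 = -0.5910
|e| = 0.5910
ratio = |e| / MPE = 0.5910 / 0.51
ratio = 1.1588

1.1588


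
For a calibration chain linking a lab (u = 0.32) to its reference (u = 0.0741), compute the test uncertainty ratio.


TUR = u_lab / u_ref
= 0.32 / 0.0741
= 4.3185

4.3185


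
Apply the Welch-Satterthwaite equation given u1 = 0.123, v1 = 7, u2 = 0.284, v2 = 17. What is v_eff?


uc = sqrt(u1^2 + u2^2) = sqrt(0.123^2 + 0.284^2) = 0.30949152
v_eff = uc^4 / (u1^4/v1 + u2^4/v2)
= 0.30949152^4 / (0.123^4/7 + 0.284^4/17)
= 0.0091747664 / 0.00041536811
v_eff = 22.0883

22.0883


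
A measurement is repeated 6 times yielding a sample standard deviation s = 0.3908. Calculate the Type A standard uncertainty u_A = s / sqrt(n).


u_A = s / sqrt(n)
u_A = 0.3908 / sqrt(6)
u_A = 0.3908 / 2.4494897
u_A = 0.1595

0.1595


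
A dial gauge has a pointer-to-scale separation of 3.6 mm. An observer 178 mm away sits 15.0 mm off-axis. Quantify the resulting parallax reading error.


error = h * offset / d
= 3.6 * 15.0 / 178
= 0.3034

0.3034


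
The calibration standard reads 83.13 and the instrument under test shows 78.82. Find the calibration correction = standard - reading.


Correction = standard - reading
= 83.13 - 78.82
= 4.3100

4.3100


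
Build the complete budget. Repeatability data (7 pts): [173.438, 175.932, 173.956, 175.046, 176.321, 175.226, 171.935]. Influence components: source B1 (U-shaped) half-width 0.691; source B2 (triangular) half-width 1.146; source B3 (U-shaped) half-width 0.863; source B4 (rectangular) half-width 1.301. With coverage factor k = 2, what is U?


mean = (173.438 + 175.932 + 173.956 + 175.046 + 176.321 + 175.226 + 171.935) / 7 = 174.5505714
s = sqrt(sum((x - mean)^2)/(n-1)) = 1.5371489
u_A = s / sqrt(n) = 1.5371489 / sqrt(7) = 0.58098767
u_B1 = 0.691 / sqrt(2) = 0.48861079
u_B2 = 1.146 / sqrt(6) = 0.46785254
u_B3 = 0.863 / sqrt(2) = 0.61023315
u_B4 = 1.301 / sqrt(3) = 0.7511327
uc = sqrt(0.58098767^2 + 0.48861079^2 + 0.46785254^2 + 0.61023315^2 + 0.7511327^2) = 1.3159628
U = k * uc = 2 * 1.3159628
U = 2.6319

2.6319


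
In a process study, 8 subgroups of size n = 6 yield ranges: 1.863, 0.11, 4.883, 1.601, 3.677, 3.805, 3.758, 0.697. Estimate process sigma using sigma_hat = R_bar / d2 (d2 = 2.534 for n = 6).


R_bar = (1.863 + 0.11 + 4.883 + 1.601 + 3.677 + 3.805 + 3.758 + 0.697) / 8
R_bar = 20.394 / 8 = 2.54925
sigma_hat = R_bar / d2 = 2.54925 / 2.534 = 1.0060

1.0060


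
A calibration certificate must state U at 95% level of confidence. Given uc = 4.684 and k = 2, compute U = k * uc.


U = k * uc
U = 2 * 4.684
U = 9.3680

9.3680


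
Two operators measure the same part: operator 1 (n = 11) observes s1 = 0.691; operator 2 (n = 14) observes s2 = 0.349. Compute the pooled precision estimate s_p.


s_p = sqrt(((n1-1)*s1^2 + (n2-1)*s2^2) / (n1+n2-2))
numerator = (11-1)*0.691^2 + (14-1)*0.349^2 = 4.77481 + 1.583413 = 6.358223
denominator = 11 + 14 - 2 = 23
s_p^2 = 6.358223 / 23 = 0.27644448
s_p = sqrt(0.27644448) = 0.5258

0.5258


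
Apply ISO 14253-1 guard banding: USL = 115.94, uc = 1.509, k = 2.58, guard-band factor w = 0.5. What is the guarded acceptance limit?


U = k * uc = 2.58 * 1.509 = 3.89322
guard band g = w * U = 0.5 * 3.89322 = 1.94661
AL = USL - g = 115.94 - 1.94661
AL = 113.9934

113.9934


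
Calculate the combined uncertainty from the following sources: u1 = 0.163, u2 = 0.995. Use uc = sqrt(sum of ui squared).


uc = sqrt(0.163^2 + 0.995^2)
uc = sqrt(1.016594)
uc = 1.0083

1.0083


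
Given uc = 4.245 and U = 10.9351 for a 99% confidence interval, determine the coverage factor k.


k = U / uc
k = 10.9351 / 4.245
k = 2.576

2.576


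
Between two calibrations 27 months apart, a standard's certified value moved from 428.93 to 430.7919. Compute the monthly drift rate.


rate = (v2 - v1) / months
= (430.7919 - 428.93) / 27
= 1.8619 / 27
= 0.0690

0.0690


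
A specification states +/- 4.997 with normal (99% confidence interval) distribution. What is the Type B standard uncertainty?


u_B = half_width / 2.576
u_B = 4.997 / 2.576
u_B = 1.9398

1.9398


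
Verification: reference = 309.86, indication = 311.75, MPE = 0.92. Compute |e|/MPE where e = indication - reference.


e = indication - reference = 311.75 - 309.86 = 1.8900
|e| = 1.8900
ratio = |e| / MPE = 1.8900 / 0.92
ratio = 2.0543

2.0543


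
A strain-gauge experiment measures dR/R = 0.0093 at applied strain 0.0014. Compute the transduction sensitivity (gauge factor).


GF = (dR/R) / epsilon
= 0.0093 / 0.0014
= 6.6429

6.6429


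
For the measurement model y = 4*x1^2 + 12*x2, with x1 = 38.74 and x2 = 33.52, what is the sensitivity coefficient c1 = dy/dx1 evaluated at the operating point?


y = 4*x1^2 + 12*x2
dy/dx1 = 2*4*x1
Evaluate at x1 = 38.74: c1 = 8 * 38.74
c1 = 309.9200

309.9200


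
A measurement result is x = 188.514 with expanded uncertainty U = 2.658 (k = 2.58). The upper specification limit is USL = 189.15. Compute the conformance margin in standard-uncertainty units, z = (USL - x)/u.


u = U / k = 2.658 / 2.58 = 1.0302326
margin = |USL - x| = |189.15 - 188.514| = 0.636
z = margin / u = 0.636 / 1.0302326
z = 0.6173

0.6173


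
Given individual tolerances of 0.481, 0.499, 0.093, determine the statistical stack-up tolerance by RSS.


RSS = sqrt(0.481^2 + 0.499^2 + 0.093^2)
= sqrt(0.489011)
= 0.6993

0.6993


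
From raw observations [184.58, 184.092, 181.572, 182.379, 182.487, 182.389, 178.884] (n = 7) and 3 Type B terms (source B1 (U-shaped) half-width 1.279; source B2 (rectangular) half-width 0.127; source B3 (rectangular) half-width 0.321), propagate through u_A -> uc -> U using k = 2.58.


mean = (184.58 + 184.092 + 181.572 + 182.379 + 182.487 + 182.389 + 178.884) / 7 = 182.3404286
s = sqrt(sum((x - mean)^2)/(n-1)) = 1.8550109
u_A = s / sqrt(n) = 1.8550109 / sqrt(7) = 0.70112822
u_B1 = 1.279 / sqrt(2) = 0.90438957
u_B2 = 0.127 / sqrt(3) = 0.073323484
u_B3 = 0.321 / sqrt(3) = 0.18532944
uc = sqrt(0.70112822^2 + 0.90438957^2 + 0.073323484^2 + 0.18532944^2) = 1.1615613
U = k * uc = 2.58 * 1.1615613
U = 2.9968

2.9968


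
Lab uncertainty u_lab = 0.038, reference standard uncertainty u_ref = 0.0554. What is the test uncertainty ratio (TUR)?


TUR = u_lab / u_ref
= 0.038 / 0.0554
= 0.6859

0.6859


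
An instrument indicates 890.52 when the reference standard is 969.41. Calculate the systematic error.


Systematic error = measured - true
= 890.52 - 969.41
= -78.8900

-78.8900


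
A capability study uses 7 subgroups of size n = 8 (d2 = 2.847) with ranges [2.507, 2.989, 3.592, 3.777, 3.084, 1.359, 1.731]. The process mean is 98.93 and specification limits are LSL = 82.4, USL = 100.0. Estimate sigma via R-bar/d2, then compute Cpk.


R_bar = (2.507 + 2.989 + 3.592 + 3.777 + 3.084 + 1.359 + 1.731) / 7 = 2.7198571
sigma = R_bar / d2 = 2.7198571 / 2.847 = 0.95534145
Cp = (USL - LSL)/(6*sigma) = (100.0 - 82.4)/(6*0.95534145) = 3.0705
Cpu = (100.0 - 98.93)/(3*0.95534145) = 0.3733
Cpl = (98.93 - 82.4)/(3*0.95534145) = 5.7676
Cpk = min(Cpu, Cpl) = 0.3733

0.3733


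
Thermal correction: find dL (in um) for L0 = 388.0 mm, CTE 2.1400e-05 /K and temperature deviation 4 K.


dL = L * alpha * dT
= 388.0 * 2.1400e-05 * 4
= 0.0332128 mm
dL_um = 0.0332128 * 1000 = 33.2128 um

33.2128


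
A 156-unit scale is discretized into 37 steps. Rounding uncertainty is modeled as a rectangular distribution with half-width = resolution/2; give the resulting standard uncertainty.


resolution = range / divisions
resolution = 156 / 37 = 4.2162162
u_res = resolution / (2*sqrt(3))
u_res = 4.2162162 / 3.4641016
u_res = 1.2171

1.2171


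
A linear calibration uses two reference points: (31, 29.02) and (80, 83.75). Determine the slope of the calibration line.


slope = (y2 - y1) / (x2 - x1)
= (83.75 - 29.02) / (80 - 31)
= 54.7300 / 49
= 1.1169

1.1169


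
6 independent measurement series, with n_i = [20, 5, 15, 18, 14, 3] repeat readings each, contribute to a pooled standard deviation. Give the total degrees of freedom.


nu = sum_i (n_i - 1)
nu = ((20 - 1) + (5 - 1) + (15 - 1) + (18 - 1) + (14 - 1) + (3 - 1))
nu = 19 + 4 + 14 + 17 + 13 + 2
nu = 69

69


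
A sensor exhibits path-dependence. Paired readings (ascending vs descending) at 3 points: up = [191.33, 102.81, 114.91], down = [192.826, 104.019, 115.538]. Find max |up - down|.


|191.33 - 192.826| = 1.4960
|102.81 - 104.019| = 1.2090
|114.91 - 115.538| = 0.6280
hysteresis = max(diffs) = 1.4960

1.4960


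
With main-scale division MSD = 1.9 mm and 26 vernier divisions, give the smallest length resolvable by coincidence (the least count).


LC = MSD / n_div
= 1.9 / 26
= 0.0731

0.0731


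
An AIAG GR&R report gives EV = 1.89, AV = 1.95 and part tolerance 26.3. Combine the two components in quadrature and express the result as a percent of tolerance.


GRR = sqrt(EV^2 + AV^2) = sqrt(1.89^2 + 1.95^2) = 2.7156215
%GRR = GRR / tol * 100 = 2.7156215 / 26.3 * 100
%GRR = 10.3256

10.3256


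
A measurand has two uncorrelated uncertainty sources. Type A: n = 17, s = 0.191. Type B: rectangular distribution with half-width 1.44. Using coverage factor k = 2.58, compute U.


u_A = s / sqrt(n) = 0.191 / sqrt(17) = 0.046324304
u_B = half_width / sqrt(3) = 1.44 / sqrt(3) = 0.83138439
uc = sqrt(u_A^2 + u_B^2) = sqrt(0.046324304^2 + 0.83138439^2) = 0.83267397
U = k * uc = 2.58 * 0.83267397
U = 2.1483

2.1483


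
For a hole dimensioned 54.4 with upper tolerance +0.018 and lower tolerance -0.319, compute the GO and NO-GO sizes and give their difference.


GO = nominal - lower_tol (smallest hole = maximum material condition)
GO = 54.4 - 0.319 = 54.081
NO-GO = nominal + upper_tol (largest hole = least material condition)
NO-GO = 54.4 + 0.018 = 54.418
spread = NO-GO - GO = 54.418 - 54.081 = 0.3370

0.3370


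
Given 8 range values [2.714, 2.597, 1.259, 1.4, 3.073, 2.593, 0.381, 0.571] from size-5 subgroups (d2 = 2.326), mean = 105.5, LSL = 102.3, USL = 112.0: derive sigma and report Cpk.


R_bar = (2.714 + 2.597 + 1.259 + 1.4 + 3.073 + 2.593 + 0.381 + 0.571) / 8 = 1.8235
sigma = R_bar / d2 = 1.8235 / 2.326 = 0.78396389
Cp = (USL - LSL)/(6*sigma) = (112.0 - 102.3)/(6*0.78396389) = 2.0622
Cpu = (112.0 - 105.5)/(3*0.78396389) = 2.7637
Cpl = (105.5 - 102.3)/(3*0.78396389) = 1.3606
Cpk = min(Cpu, Cpl) = 1.3606

1.3606


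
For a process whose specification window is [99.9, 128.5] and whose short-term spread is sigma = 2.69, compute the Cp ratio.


Cp = (USL - LSL) / (6 * sigma)
= (128.5 - 99.9) / (6 * 2.69)
= 28.6000 / 16.1400
= 1.7720

1.7720


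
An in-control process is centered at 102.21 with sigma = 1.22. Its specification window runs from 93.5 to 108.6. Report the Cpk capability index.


Cpu = (USL - mean) / (3*sigma) = (108.6 - 102.21) / (3*1.22) = 1.7459
Cpl = (mean - LSL) / (3*sigma) = (102.21 - 93.5) / (3*1.22) = 2.3798
Cpk = min(Cpu, Cpl) = 1.7459

1.7459


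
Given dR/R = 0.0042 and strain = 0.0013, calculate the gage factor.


GF = (dR/R) / epsilon
= 0.0042 / 0.0013
= 3.2308

3.2308


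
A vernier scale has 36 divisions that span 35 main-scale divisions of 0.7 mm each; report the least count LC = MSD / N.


LC = MSD / n_div
= 0.7 / 36
= 0.0194

0.0194


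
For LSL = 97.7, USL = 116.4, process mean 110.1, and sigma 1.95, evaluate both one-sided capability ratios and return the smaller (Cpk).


Cpu = (USL - mean) / (3*sigma) = (116.4 - 110.1) / (3*1.95) = 1.0769
Cpl = (mean - LSL) / (3*sigma) = (110.1 - 97.7) / (3*1.95) = 2.1197
Cpk = min(Cpu, Cpl) = 1.0769

1.0769


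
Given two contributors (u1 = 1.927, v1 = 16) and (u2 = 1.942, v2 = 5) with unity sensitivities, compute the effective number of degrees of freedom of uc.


uc = sqrt(u1^2 + u2^2) = sqrt(1.927^2 + 1.942^2) = 2.7358167
v_eff = uc^4 / (u1^4/v1 + u2^4/v2)
= 2.7358167^4 / (1.927^4/16 + 1.942^4/5)
= 56.02063 / 3.7064381
v_eff = 15.1144

15.1144


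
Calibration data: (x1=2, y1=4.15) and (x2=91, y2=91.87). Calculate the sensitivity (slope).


slope = (y2 - y1) / (x2 - x1)
= (91.87 - 4.15) / (91 - 2)
= 87.7200 / 89
= 0.9856

0.9856


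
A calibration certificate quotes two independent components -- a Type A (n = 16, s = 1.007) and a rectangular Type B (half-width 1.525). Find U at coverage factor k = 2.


u_A = s / sqrt(n) = 1.007 / sqrt(16) = 0.25175
u_B = half_width / sqrt(3) = 1.525 / sqrt(3) = 0.88045916
uc = sqrt(u_A^2 + u_B^2) = sqrt(0.25175^2 + 0.88045916^2) = 0.91574363
U = k * uc = 2 * 0.91574363
U = 1.8315

1.8315
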